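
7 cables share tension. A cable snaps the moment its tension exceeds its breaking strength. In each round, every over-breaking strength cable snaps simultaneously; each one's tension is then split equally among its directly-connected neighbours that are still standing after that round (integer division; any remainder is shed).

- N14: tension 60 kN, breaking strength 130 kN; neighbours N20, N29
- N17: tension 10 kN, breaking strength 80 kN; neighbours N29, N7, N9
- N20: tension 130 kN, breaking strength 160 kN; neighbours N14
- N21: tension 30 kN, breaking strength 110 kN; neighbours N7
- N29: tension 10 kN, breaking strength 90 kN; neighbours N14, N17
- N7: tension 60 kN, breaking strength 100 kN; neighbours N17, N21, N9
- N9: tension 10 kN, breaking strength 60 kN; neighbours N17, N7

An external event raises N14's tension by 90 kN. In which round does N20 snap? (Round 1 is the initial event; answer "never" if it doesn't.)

2

Round 1 — N14 at 150 > 130. N14 snaps.
  N14 sheds 150 kN to N20, N29: 75 each.
    N20: 130+75 = 205 > 160
    N29: 10+75 = 85 ≤ 90
Round 2 — N20 snaps.
  N20 sheds 205 kN: no online neighbours, lost.
No further breaks.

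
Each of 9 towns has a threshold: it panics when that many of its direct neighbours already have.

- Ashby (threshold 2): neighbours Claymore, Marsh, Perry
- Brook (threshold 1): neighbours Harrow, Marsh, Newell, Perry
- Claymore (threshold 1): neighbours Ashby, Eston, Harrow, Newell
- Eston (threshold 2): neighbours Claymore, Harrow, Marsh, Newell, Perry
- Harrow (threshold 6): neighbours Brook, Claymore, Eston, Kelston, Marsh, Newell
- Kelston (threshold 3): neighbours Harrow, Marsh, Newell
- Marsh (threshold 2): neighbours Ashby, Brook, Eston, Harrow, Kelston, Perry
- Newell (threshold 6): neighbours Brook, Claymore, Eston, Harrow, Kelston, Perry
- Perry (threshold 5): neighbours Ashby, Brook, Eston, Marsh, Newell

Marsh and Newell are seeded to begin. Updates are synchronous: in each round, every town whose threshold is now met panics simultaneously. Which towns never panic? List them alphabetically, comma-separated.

Round 1 — Marsh, Newell panic (initial).
Round 2 — checking thresholds:
  Ashby: 1 of 3 neighbours < 2, below threshold.
  Brook: 2 of 4 neighbours ≥ 1, panics.
  Claymore: 1 of 4 neighbours ≥ 1, panics.
  Eston: 2 of 5 neighbours ≥ 2, panics.
  Harrow: 2 of 6 neighbours < 6, below threshold.
  Kelston: 2 of 3 neighbours < 3, below threshold.
  Perry: 2 of 5 neighbours < 5, below threshold.
Round 3 — checking thresholds:
  Ashby: 2 of 3 neighbours ≥ 2, panics.
  Harrow: 5 of 6 neighbours < 6, below threshold.
  Kelston: 2 of 3 neighbours < 3, below threshold.
  Perry: 4 of 5 neighbours < 5, below threshold.
Round 4 — checking thresholds:
  Harrow: 5 of 6 neighbours < 6, below threshold.
  Kelston: 2 of 3 neighbours < 3, below threshold.
  Perry: 5 of 5 neighbours ≥ 5, panics.
Round 5 — no new panics; cascade stops.

Harrow, Kelston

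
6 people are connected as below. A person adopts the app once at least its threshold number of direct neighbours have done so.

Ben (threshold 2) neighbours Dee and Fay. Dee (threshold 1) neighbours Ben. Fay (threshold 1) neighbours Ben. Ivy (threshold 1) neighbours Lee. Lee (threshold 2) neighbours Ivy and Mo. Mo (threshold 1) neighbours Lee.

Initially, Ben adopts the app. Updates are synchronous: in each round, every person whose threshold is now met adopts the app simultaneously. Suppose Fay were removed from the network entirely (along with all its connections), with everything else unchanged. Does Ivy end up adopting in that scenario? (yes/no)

no

With Fay removed:
Round 1 — Ben adopts the app (initial).
Round 2 — checking thresholds:
  Dee: 1 of 1 neighbours ≥ 1, adopts the app.
Round 3 — no new adoptions; cascade stops.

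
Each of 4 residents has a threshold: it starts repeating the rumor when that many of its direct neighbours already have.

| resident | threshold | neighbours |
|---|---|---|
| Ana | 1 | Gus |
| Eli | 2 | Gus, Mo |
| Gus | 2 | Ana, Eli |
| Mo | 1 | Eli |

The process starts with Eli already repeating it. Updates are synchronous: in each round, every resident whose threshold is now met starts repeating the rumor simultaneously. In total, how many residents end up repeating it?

2

Round 1 — Eli starts repeating the rumor (initial).
Round 2 — checking thresholds:
  Gus: 1 of 2 neighbours < 2, not yet.
  Mo: 1 of 1 neighbours ≥ 1, starts repeating the rumor.
Round 3 — no new spreads; cascade stops.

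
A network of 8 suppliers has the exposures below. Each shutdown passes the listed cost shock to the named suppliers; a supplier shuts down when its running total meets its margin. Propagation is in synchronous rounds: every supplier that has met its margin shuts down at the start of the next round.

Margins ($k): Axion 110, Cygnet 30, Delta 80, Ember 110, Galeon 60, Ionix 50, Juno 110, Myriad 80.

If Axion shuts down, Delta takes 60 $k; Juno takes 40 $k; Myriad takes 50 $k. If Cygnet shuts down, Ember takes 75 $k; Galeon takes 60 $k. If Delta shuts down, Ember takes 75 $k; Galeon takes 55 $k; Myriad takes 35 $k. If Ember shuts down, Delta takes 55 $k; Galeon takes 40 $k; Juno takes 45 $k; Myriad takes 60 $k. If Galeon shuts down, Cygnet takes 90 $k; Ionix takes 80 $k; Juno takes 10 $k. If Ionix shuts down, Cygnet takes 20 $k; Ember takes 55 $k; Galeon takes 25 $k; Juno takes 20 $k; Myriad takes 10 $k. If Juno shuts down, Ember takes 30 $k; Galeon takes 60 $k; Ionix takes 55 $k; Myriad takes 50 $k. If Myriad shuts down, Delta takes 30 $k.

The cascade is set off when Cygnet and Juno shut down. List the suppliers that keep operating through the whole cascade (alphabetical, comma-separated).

Axion

Round 1 — Cygnet, Juno shut down (initial).
  Ember: +75+30 → 105 < 110
  Galeon: +60+60 → 120 ≥ 60
  Ionix: +55 → 55 ≥ 50
  Myriad: +50 → 50 < 80
Round 2 — Galeon, Ionix shut down.
  Ember: +55 → 160 ≥ 110
  Myriad: +10 → 60 < 80
Round 3 — Ember shuts down.
  Delta: +55 → 55 < 80
  Myriad: +60 → 120 ≥ 80
Round 4 — Myriad shuts down.
  Delta: +30 → 85 ≥ 80
Round 5 — Delta shuts down.
No further shutdowns.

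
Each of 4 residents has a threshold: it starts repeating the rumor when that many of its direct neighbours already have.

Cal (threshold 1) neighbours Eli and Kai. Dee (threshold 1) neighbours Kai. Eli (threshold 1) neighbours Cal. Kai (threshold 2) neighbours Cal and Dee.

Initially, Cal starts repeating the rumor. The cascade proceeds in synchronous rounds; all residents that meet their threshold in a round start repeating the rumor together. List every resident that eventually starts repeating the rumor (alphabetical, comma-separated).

Round 1 — Cal starts repeating the rumor (initial).
Round 2 — checking thresholds:
  Eli: 1 of 1 neighbours ≥ 1, starts repeating the rumor.
  Kai: 1 of 2 neighbours < 2, holds.
Round 3 — no new spreads; cascade stops.

Cal, Eli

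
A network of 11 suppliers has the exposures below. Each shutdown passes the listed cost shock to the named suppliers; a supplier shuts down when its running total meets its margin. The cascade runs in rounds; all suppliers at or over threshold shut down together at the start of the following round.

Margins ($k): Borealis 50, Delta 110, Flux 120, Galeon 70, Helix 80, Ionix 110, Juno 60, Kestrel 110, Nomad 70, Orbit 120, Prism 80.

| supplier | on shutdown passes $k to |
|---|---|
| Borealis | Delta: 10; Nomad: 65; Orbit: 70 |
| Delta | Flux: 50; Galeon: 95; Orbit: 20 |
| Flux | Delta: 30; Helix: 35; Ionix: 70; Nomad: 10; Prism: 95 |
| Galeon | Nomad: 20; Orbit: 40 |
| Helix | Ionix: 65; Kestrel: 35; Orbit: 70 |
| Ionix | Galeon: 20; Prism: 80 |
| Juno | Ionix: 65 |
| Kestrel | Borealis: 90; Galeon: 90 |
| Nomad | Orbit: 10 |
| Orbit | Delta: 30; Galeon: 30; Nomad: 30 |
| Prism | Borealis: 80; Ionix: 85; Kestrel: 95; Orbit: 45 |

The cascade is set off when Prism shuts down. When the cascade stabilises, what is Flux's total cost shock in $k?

Round 1 — Prism shuts down (initial).
  Borealis: +80 → 80 ≥ 50
  Ionix: +85 → 85 < 110
  Kestrel: +95 → 95 < 110
  Orbit: +45 → 45 < 120
Round 2 — Borealis shuts down.
  Delta: +10 → 10 < 110
  Nomad: +65 → 65 < 70
  Orbit: +70 → 115 < 120
No further shutdowns.

0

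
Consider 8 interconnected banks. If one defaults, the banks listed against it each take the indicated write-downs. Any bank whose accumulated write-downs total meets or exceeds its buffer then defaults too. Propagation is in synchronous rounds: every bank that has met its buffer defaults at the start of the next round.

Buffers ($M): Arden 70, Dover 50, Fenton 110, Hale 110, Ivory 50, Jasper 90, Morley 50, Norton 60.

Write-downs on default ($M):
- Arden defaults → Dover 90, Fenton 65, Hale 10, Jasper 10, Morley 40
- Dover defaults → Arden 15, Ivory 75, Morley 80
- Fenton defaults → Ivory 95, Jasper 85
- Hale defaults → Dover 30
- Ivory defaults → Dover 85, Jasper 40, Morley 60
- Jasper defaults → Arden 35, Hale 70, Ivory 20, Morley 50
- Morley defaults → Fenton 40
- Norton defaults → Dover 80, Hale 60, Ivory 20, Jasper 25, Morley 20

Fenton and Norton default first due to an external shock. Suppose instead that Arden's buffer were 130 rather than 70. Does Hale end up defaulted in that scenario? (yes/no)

yes

With Arden's buffer at 130:
Round 1 — Fenton, Norton default (initial).
  Dover: +80 → 80 ≥ 50
  Hale: +60 → 60 < 110
  Ivory: +95+20 → 115 ≥ 50
  Jasper: +85+25 → 110 ≥ 90
  Morley: +20 → 20 < 50
Round 2 — Dover, Ivory, Jasper default.
  Arden: +15+35 → 50 < 130
  Hale: +70 → 130 ≥ 110
  Morley: +80+60+50 → 210 ≥ 50
Round 3 — Hale, Morley default.
No further defaults.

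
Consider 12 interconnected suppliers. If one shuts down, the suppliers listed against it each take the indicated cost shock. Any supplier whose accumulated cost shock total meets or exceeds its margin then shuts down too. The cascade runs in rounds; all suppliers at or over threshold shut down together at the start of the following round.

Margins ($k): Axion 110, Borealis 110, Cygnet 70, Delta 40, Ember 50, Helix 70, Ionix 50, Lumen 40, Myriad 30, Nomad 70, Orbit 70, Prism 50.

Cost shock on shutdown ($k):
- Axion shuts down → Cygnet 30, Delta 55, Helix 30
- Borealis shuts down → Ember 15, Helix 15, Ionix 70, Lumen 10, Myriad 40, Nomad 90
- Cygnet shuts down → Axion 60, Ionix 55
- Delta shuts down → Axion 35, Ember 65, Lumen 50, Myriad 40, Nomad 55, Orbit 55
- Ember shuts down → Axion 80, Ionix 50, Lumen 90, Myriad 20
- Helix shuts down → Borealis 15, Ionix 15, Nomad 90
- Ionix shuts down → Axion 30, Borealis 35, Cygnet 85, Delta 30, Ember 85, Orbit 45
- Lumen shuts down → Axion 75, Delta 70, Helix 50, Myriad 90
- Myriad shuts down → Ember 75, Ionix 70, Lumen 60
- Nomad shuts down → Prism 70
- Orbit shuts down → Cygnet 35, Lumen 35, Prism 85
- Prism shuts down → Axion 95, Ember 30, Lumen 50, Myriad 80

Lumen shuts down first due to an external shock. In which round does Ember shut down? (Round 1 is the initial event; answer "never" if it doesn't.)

3

Round 1 — Lumen shuts down (initial).
  Axion: +75 → 75 < 110
  Delta: +70 → 70 ≥ 40
  Helix: +50 → 50 < 70
  Myriad: +90 → 90 ≥ 30
Round 2 — Delta, Myriad shut down.
  Axion: +35 → 110 ≥ 110
  Ember: +65+75 → 140 ≥ 50
  Ionix: +70 → 70 ≥ 50
  Nomad: +55 → 55 < 70
  Orbit: +55 → 55 < 70
Round 3 — Axion, Ember, Ionix shut down.
  Borealis: +35 → 35 < 110
  Cygnet: +30+85 → 115 ≥ 70
  Helix: +30 → 80 ≥ 70
  Orbit: +45 → 100 ≥ 70
Round 4 — Cygnet, Helix, Orbit shut down.
  Borealis: +15 → 50 < 110
  Nomad: +90 → 145 ≥ 70
  Prism: +85 → 85 ≥ 50
Round 5 — Nomad, Prism shut down.
No further shutdowns.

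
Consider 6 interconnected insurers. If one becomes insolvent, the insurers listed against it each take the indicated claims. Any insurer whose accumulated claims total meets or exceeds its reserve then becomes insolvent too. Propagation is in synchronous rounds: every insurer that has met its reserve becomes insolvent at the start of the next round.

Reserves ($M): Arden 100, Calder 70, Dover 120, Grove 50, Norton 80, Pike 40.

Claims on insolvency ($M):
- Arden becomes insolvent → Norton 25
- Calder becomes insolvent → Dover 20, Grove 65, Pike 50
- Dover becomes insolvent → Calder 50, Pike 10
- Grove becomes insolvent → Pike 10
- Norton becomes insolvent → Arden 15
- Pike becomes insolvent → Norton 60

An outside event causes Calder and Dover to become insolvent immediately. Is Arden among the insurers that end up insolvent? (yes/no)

Round 1 — Calder, Dover become insolvent (initial).
  Grove: +65 → 65 ≥ 50
  Pike: +50+10 → 60 ≥ 40
Round 2 — Grove, Pike become insolvent.
  Norton: +60 → 60 < 80
No further insolvencies.

no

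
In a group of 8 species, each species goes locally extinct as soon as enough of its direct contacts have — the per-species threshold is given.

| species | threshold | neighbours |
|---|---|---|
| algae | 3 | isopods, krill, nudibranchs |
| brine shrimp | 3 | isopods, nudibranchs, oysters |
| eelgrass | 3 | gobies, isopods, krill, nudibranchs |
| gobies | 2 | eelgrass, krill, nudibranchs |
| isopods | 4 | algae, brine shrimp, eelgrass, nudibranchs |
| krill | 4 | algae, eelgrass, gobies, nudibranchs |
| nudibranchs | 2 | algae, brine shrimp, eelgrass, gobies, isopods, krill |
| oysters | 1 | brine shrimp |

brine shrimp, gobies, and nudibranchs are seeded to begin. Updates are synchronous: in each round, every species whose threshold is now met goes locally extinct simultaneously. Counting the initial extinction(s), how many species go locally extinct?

4

Round 1 — brine shrimp, gobies, nudibranchs go locally extinct (initial).
Round 2 — checking thresholds:
  algae: 1 of 3 neighbours < 3, not yet.
  eelgrass: 2 of 4 neighbours < 3, not yet.
  isopods: 2 of 4 neighbours < 4, not yet.
  krill: 2 of 4 neighbours < 4, not yet.
  oysters: 1 of 1 neighbours ≥ 1, goes locally extinct.
Round 3 — no new extinctions; cascade stops.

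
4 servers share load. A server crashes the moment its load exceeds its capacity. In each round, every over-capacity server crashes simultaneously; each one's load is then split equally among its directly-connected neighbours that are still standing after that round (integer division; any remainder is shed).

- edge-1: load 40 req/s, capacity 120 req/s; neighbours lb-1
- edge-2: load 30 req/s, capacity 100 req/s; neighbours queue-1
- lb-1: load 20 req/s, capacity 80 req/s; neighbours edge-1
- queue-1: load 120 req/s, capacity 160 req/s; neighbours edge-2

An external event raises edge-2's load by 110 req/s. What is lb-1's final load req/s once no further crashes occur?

20

Round 1 — edge-2 at 140 > 100. edge-2 crashes.
  edge-2 sheds 140 req/s to queue-1: 140 each.
    queue-1: 120+140 = 260 > 160
Round 2 — queue-1 crashes.
  queue-1 sheds 260 req/s: no online neighbours, lost.
No further crashes.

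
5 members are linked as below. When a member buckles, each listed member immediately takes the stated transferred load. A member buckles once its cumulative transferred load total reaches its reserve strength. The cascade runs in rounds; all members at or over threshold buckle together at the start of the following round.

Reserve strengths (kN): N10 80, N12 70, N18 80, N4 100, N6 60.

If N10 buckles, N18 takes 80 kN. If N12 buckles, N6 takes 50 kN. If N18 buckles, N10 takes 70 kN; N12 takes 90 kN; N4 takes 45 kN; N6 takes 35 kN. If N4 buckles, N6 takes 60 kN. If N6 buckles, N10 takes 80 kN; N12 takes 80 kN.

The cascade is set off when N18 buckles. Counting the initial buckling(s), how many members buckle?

Round 1 — N18 buckles (initial).
  N10: +70 → 70 < 80
  N12: +90 → 90 ≥ 70
  N4: +45 → 45 < 100
  N6: +35 → 35 < 60
Round 2 — N12 buckles.
  N6: +50 → 85 ≥ 60
Round 3 — N6 buckles.
  N10: +80 → 150 ≥ 80
Round 4 — N10 buckles.
No further bucklings.

4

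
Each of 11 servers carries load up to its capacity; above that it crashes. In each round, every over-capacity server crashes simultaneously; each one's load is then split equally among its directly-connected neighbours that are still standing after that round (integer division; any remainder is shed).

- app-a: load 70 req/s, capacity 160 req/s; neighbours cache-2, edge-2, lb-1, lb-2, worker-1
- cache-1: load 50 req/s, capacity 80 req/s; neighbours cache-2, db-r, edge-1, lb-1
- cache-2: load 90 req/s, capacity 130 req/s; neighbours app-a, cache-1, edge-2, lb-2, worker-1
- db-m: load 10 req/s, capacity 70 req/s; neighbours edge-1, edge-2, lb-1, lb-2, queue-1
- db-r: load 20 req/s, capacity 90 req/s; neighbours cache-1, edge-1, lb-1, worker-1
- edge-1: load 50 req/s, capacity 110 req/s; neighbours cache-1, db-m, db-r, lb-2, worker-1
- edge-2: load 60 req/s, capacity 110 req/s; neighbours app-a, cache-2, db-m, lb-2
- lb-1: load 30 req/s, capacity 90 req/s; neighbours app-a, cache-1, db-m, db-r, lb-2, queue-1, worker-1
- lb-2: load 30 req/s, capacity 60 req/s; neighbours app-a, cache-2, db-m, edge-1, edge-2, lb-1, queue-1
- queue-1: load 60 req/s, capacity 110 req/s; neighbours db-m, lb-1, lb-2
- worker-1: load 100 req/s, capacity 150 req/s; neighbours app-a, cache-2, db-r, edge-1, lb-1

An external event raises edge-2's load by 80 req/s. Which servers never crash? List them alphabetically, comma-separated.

app-a, db-m, db-r, edge-1, lb-1, queue-1, worker-1

Round 1 — edge-2 at 140 > 110. edge-2 crashes.
  edge-2 sheds 140 req/s to app-a, cache-2, db-m, lb-2: 35 each.
    app-a: 70+35 = 105 ≤ 160
    cache-2: 90+35 = 125 ≤ 130
    db-m: 10+35 = 45 ≤ 70
    lb-2: 30+35 = 65 > 60
Round 2 — lb-2 crashes.
  lb-2 sheds 65 req/s to app-a, cache-2, db-m, edge-1, lb-1, queue-1: 10 each (5 lost).
    app-a: 105+10 = 115 ≤ 160
    cache-2: 125+10 = 135 > 130
    db-m: 45+10 = 55 ≤ 70
    edge-1: 50+10 = 60 ≤ 110
    lb-1: 30+10 = 40 ≤ 90
    queue-1: 60+10 = 70 ≤ 110
Round 3 — cache-2 crashes.
  cache-2 sheds 135 req/s to app-a, cache-1, worker-1: 45 each.
    app-a: 115+45 = 160 ≤ 160
    cache-1: 50+45 = 95 > 80
    worker-1: 100+45 = 145 ≤ 150
Round 4 — cache-1 crashes.
  cache-1 sheds 95 req/s to db-r, edge-1, lb-1: 31 each (2 lost).
    db-r: 20+31 = 51 ≤ 90
    edge-1: 60+31 = 91 ≤ 110
    lb-1: 40+31 = 71 ≤ 90
No further crashes.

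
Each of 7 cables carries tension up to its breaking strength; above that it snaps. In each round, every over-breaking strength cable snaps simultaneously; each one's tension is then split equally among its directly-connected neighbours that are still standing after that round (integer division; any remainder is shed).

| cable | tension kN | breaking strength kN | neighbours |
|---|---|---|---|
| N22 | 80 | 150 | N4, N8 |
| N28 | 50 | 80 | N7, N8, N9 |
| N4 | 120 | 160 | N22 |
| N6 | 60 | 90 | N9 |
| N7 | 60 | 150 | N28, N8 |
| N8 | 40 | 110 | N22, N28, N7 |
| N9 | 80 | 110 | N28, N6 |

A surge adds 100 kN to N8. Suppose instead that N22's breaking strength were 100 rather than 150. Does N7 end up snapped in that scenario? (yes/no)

With N22's breaking strength at 100:
Round 1 — N8 at 140 > 110. N8 snaps.
  N8 sheds 140 kN to N22, N28, N7: 46 each (2 lost).
    N22: 80+46 = 126 > 100
    N28: 50+46 = 96 > 80
    N7: 60+46 = 106 ≤ 150
Round 2 — N22, N28 snap.
  N22 sheds 126 kN to N4: 126 each.
    N4: 120+126 = 246 > 160
  N28 sheds 96 kN to N7, N9: 48 each.
    N7: 106+48 = 154 > 150
    N9: 80+48 = 128 > 110
Round 3 — N4, N7, N9 snap.
  N4 sheds 246 kN: no online neighbours, lost.
  N7 sheds 154 kN: no online neighbours, lost.
  N9 sheds 128 kN to N6: 128 each.
    N6: 60+128 = 188 > 90
Round 4 — N6 snaps.
  N6 sheds 188 kN: no online neighbours, lost.
No further breaks.

yes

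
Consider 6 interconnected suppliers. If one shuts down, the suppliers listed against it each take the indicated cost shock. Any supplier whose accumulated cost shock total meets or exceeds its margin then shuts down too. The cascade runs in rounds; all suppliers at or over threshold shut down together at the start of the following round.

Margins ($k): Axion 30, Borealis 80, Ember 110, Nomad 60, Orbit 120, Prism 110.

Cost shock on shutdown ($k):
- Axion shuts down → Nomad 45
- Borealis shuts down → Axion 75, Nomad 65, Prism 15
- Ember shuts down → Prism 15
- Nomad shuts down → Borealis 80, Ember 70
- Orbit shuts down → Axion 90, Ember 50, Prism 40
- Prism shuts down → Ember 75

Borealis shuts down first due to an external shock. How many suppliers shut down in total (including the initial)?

3

Round 1 — Borealis shuts down (initial).
  Axion: +75 → 75 ≥ 30
  Nomad: +65 → 65 ≥ 60
  Prism: +15 → 15 < 110
Round 2 — Axion, Nomad shut down.
  Ember: +70 → 70 < 110
No further shutdowns.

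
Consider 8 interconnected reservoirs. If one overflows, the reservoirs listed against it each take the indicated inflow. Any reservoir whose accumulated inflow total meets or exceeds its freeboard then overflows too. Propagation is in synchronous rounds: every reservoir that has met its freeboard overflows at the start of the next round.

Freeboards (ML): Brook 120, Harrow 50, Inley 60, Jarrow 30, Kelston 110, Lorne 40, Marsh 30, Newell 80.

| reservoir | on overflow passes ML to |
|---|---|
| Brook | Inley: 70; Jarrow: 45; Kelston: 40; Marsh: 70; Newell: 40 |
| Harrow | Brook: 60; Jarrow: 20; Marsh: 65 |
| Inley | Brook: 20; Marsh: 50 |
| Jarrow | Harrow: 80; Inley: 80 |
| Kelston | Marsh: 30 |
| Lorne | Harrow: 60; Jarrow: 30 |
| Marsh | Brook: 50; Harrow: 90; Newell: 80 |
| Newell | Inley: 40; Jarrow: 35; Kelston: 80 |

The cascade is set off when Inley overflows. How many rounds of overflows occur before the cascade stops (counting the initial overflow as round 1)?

Round 1 — Inley overflows (initial).
  Brook: +20 → 20 < 120
  Marsh: +50 → 50 ≥ 30
Round 2 — Marsh overflows.
  Brook: +50 → 70 < 120
  Harrow: +90 → 90 ≥ 50
  Newell: +80 → 80 ≥ 80
Round 3 — Harrow, Newell overflow.
  Brook: +60 → 130 ≥ 120
  Jarrow: +20+35 → 55 ≥ 30
  Kelston: +80 → 80 < 110
Round 4 — Brook, Jarrow overflow.
  Kelston: +40 → 120 ≥ 110
Round 5 — Kelston overflows.
No further overflows.

5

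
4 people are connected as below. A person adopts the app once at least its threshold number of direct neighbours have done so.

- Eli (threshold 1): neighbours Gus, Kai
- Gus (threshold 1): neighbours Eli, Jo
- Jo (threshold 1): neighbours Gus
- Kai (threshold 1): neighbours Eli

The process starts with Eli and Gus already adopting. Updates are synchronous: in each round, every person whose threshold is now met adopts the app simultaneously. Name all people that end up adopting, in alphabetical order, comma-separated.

Eli, Gus, Jo, Kai

Round 1 — Eli, Gus adopt the app (initial).
Round 2 — checking thresholds:
  Jo: 1 of 1 neighbours ≥ 1, adopts the app.
  Kai: 1 of 1 neighbours ≥ 1, adopts the app.
Round 3 — no new adoptions; cascade stops.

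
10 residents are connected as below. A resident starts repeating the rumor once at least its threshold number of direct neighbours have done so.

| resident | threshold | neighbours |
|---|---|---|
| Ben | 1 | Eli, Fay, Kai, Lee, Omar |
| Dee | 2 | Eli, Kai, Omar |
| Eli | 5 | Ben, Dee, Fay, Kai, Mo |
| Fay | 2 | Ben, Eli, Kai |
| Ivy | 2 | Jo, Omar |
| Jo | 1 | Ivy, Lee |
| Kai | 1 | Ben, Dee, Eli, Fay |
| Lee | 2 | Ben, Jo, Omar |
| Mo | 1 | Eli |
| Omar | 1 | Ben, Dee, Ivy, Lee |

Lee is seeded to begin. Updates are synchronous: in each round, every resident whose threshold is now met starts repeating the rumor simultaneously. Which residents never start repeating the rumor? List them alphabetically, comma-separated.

Eli, Mo

Round 1 — Lee starts repeating the rumor (initial).
Round 2 — checking thresholds:
  Ben: 1 of 5 neighbours ≥ 1, starts repeating the rumor.
  Jo: 1 of 2 neighbours ≥ 1, starts repeating the rumor.
  Omar: 1 of 4 neighbours ≥ 1, starts repeating the rumor.
Round 3 — checking thresholds:
  Dee: 1 of 3 neighbours < 2, holds.
  Eli: 1 of 5 neighbours < 5, holds.
  Fay: 1 of 3 neighbours < 2, holds.
  Ivy: 2 of 2 neighbours ≥ 2, starts repeating the rumor.
  Kai: 1 of 4 neighbours ≥ 1, starts repeating the rumor.
Round 4 — checking thresholds:
  Dee: 2 of 3 neighbours ≥ 2, starts repeating the rumor.
  Eli: 2 of 5 neighbours < 5, holds.
  Fay: 2 of 3 neighbours ≥ 2, starts repeating the rumor.
Round 5 — no new spreads; cascade stops.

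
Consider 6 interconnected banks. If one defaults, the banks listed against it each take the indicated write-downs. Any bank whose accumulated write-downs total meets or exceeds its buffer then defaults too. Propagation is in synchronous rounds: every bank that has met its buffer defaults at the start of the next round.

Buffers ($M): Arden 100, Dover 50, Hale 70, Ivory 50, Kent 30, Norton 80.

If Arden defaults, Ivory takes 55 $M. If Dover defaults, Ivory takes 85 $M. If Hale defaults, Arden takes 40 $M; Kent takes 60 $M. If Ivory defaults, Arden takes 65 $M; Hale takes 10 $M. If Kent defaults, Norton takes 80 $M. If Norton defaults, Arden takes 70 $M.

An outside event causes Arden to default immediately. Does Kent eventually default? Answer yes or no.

no

Round 1 — Arden defaults (initial).
  Ivory: +55 → 55 ≥ 50
Round 2 — Ivory defaults.
  Hale: +10 → 10 < 70
No further defaults.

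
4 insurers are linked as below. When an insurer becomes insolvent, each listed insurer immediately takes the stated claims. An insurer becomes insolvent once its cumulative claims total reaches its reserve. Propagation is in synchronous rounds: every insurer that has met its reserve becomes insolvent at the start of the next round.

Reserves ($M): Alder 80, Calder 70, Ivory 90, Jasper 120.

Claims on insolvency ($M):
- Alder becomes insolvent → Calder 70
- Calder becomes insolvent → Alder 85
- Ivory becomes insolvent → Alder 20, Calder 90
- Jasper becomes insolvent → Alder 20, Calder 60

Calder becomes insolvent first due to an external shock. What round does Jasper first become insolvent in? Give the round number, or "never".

Round 1 — Calder becomes insolvent (initial).
  Alder: +85 → 85 ≥ 80
Round 2 — Alder becomes insolvent.
No further insolvencies.

never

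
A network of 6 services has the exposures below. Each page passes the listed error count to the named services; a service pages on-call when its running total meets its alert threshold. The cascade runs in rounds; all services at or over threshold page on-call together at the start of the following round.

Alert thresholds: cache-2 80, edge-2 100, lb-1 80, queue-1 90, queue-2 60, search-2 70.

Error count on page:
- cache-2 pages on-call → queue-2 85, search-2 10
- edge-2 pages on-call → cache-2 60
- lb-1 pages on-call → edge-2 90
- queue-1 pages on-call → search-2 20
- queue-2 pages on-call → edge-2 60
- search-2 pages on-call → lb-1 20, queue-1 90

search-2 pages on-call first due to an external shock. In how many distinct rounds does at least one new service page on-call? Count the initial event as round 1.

Round 1 — search-2 pages on-call (initial).
  lb-1: +20 → 20 < 80
  queue-1: +90 → 90 ≥ 90
Round 2 — queue-1 pages on-call.
No further pages.

2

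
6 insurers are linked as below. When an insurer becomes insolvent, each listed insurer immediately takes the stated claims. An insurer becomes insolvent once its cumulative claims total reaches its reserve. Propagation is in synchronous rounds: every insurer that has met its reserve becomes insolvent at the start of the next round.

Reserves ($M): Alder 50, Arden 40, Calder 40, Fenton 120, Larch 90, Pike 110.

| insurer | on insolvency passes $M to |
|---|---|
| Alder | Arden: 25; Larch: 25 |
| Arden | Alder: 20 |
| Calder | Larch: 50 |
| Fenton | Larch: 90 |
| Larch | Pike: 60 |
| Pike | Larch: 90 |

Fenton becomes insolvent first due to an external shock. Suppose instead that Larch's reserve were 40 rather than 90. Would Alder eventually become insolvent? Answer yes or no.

no

With Larch's reserve at 40:
Round 1 — Fenton becomes insolvent (initial).
  Larch: +90 → 90 ≥ 40
Round 2 — Larch becomes insolvent.
  Pike: +60 → 60 < 110
No further insolvencies.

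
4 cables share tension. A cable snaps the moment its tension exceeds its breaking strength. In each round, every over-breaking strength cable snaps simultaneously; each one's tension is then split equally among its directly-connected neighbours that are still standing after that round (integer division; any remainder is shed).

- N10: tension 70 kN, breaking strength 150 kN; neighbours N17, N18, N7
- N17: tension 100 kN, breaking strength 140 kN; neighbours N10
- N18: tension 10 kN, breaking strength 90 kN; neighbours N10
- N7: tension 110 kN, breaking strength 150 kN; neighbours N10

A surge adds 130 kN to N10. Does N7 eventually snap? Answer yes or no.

Round 1 — N10 at 200 > 150. N10 snaps.
  N10 sheds 200 kN to N17, N18, N7: 66 each (2 lost).
    N17: 100+66 = 166 > 140
    N18: 10+66 = 76 ≤ 90
    N7: 110+66 = 176 > 150
Round 2 — N17, N7 snap.
  N17 sheds 166 kN: no online neighbours, lost.
  N7 sheds 176 kN: no online neighbours, lost.
No further breaks.

yes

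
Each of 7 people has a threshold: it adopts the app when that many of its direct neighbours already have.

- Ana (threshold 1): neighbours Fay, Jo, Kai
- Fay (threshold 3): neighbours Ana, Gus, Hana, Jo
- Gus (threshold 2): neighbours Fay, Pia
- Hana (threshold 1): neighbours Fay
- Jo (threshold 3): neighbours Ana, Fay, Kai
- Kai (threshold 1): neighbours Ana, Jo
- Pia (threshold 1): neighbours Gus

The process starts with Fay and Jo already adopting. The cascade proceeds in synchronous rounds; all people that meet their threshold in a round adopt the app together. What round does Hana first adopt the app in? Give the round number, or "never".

2

Round 1 — Fay, Jo adopt the app (initial).
Round 2 — checking thresholds:
  Ana: 2 of 3 neighbours ≥ 1, adopts the app.
  Gus: 1 of 2 neighbours < 2, not yet.
  Hana: 1 of 1 neighbours ≥ 1, adopts the app.
  Kai: 1 of 2 neighbours ≥ 1, adopts the app.
Round 3 — no new adoptions; cascade stops.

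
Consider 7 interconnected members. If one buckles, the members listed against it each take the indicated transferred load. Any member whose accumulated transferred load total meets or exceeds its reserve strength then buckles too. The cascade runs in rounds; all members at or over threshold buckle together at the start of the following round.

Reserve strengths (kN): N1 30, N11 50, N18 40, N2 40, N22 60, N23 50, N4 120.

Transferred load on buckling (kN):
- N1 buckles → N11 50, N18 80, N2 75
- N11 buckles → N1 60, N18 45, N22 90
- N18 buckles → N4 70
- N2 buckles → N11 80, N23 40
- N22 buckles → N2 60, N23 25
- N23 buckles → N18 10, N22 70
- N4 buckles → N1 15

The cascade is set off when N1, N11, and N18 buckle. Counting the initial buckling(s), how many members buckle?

6

Round 1 — N1, N11, N18 buckle (initial).
  N2: +75 → 75 ≥ 40
  N22: +90 → 90 ≥ 60
  N4: +70 → 70 < 120
Round 2 — N2, N22 buckle.
  N23: +40+25 → 65 ≥ 50
Round 3 — N23 buckles.
No further bucklings.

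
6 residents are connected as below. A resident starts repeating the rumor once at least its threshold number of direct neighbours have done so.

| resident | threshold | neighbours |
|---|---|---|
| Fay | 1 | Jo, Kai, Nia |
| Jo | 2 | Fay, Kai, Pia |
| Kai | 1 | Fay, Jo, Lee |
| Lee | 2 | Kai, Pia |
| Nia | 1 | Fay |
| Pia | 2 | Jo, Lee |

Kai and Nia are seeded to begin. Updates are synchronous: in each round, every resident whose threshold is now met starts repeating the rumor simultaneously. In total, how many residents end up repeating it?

Round 1 — Kai, Nia start repeating the rumor (initial).
Round 2 — checking thresholds:
  Fay: 2 of 3 neighbours ≥ 1, starts repeating the rumor.
  Jo: 1 of 3 neighbours < 2, below threshold.
  Lee: 1 of 2 neighbours < 2, below threshold.
Round 3 — checking thresholds:
  Jo: 2 of 3 neighbours ≥ 2, starts repeating the rumor.
  Lee: 1 of 2 neighbours < 2, below threshold.
Round 4 — no new spreads; cascade stops.

4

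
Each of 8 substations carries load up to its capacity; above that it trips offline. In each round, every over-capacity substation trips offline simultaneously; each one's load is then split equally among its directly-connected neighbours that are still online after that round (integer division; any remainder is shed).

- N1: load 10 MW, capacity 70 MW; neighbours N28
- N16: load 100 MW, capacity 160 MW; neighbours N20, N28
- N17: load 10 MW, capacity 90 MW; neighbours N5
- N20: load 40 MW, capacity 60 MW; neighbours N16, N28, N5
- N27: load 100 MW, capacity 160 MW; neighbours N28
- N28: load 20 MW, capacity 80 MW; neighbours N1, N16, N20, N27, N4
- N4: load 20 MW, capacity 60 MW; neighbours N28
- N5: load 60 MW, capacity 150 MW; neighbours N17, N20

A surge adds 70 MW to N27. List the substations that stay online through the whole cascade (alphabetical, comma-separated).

Round 1 — N27 at 170 > 160. N27 trips offline.
  N27 sheds 170 MW to N28: 170 each.
    N28: 20+170 = 190 > 80
Round 2 — N28 trips offline.
  N28 sheds 190 MW to N1, N16, N20, N4: 47 each (2 lost).
    N1: 10+47 = 57 ≤ 70
    N16: 100+47 = 147 ≤ 160
    N20: 40+47 = 87 > 60
    N4: 20+47 = 67 > 60
Round 3 — N20, N4 trip offline.
  N20 sheds 87 MW to N16, N5: 43 each (1 lost).
    N16: 147+43 = 190 > 160
    N5: 60+43 = 103 ≤ 150
  N4 sheds 67 MW: no online neighbours, lost.
Round 4 — N16 trips offline.
  N16 sheds 190 MW: no online neighbours, lost.
No further trips.

N1, N17, N5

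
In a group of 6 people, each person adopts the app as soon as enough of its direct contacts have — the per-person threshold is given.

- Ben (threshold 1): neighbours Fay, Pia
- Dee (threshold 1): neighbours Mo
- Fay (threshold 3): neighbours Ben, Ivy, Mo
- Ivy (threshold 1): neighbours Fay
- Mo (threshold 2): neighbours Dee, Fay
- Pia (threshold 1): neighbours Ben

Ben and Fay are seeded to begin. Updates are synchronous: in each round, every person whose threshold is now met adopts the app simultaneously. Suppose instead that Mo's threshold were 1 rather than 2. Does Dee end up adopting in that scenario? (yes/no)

yes

With Mo's threshold at 1:
Round 1 — Ben, Fay adopt the app (initial).
Round 2 — checking thresholds:
  Ivy: 1 of 1 neighbours ≥ 1, adopts the app.
  Mo: 1 of 2 neighbours ≥ 1, adopts the app.
  Pia: 1 of 1 neighbours ≥ 1, adopts the app.
Round 3 — checking thresholds:
  Dee: 1 of 1 neighbours ≥ 1, adopts the app.
Round 4 — no new adoptions; cascade stops.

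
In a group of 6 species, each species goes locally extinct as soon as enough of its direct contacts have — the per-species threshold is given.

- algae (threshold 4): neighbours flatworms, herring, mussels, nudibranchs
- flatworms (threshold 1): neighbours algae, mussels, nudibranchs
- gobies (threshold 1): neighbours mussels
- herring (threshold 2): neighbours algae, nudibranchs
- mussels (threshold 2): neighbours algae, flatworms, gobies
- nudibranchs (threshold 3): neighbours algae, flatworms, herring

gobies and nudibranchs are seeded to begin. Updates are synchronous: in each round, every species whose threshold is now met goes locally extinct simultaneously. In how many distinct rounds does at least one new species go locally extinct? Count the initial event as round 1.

3

Round 1 — gobies, nudibranchs go locally extinct (initial).
Round 2 — checking thresholds:
  algae: 1 of 4 neighbours < 4, holds.
  flatworms: 1 of 3 neighbours ≥ 1, goes locally extinct.
  herring: 1 of 2 neighbours < 2, holds.
  mussels: 1 of 3 neighbours < 2, holds.
Round 3 — checking thresholds:
  algae: 2 of 4 neighbours < 4, holds.
  herring: 1 of 2 neighbours < 2, holds.
  mussels: 2 of 3 neighbours ≥ 2, goes locally extinct.
Round 4 — no new extinctions; cascade stops.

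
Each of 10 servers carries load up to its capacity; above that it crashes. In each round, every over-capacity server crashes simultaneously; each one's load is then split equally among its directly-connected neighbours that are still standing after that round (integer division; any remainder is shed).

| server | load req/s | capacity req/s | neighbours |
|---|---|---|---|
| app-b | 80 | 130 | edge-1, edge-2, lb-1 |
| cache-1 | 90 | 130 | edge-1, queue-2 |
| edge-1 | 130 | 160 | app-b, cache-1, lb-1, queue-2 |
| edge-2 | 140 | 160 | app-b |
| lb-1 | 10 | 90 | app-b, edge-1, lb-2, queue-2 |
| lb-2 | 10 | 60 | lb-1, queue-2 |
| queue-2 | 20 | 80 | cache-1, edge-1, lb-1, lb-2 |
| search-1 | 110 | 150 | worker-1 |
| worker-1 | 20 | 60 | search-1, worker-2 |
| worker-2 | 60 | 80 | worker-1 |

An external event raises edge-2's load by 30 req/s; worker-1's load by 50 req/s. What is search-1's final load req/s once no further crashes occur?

Round 1 — edge-2 at 170 > 160; worker-1 at 70 > 60. edge-2, worker-1 crash.
  edge-2 sheds 170 req/s to app-b: 170 each.
    app-b: 80+170 = 250 > 130
  worker-1 sheds 70 req/s to search-1, worker-2: 35 each.
    search-1: 110+35 = 145 ≤ 150
    worker-2: 60+35 = 95 > 80
Round 2 — app-b, worker-2 crash.
  app-b sheds 250 req/s to edge-1, lb-1: 125 each.
    edge-1: 130+125 = 255 > 160
    lb-1: 10+125 = 135 > 90
  worker-2 sheds 95 req/s: no online neighbours, lost.
Round 3 — edge-1, lb-1 crash.
  edge-1 sheds 255 req/s to cache-1, queue-2: 127 each (1 lost).
    cache-1: 90+127 = 217 > 130
    queue-2: 20+127 = 147 > 80
  lb-1 sheds 135 req/s to lb-2, queue-2: 67 each (1 lost).
    lb-2: 10+67 = 77 > 60
    queue-2: 147+67 = 214 > 80
Round 4 — cache-1, lb-2, queue-2 crash.
  cache-1 sheds 217 req/s: no online neighbours, lost.
  lb-2 sheds 77 req/s: no online neighbours, lost.
  queue-2 sheds 214 req/s: no online neighbours, lost.
No further crashes.

145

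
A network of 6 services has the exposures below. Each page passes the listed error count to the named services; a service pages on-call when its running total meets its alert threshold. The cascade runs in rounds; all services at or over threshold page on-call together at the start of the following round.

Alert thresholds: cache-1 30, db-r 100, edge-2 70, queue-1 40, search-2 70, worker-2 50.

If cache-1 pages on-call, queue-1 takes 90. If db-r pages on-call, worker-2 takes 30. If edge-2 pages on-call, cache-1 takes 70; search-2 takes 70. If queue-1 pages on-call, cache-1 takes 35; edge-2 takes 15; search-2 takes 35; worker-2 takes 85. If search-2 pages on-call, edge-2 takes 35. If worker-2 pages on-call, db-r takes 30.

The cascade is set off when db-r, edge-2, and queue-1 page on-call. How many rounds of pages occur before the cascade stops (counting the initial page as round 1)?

Round 1 — db-r, edge-2, queue-1 page on-call (initial).
  cache-1: +70+35 → 105 ≥ 30
  search-2: +70+35 → 105 ≥ 70
  worker-2: +30+85 → 115 ≥ 50
Round 2 — cache-1, search-2, worker-2 page on-call.
No further pages.

2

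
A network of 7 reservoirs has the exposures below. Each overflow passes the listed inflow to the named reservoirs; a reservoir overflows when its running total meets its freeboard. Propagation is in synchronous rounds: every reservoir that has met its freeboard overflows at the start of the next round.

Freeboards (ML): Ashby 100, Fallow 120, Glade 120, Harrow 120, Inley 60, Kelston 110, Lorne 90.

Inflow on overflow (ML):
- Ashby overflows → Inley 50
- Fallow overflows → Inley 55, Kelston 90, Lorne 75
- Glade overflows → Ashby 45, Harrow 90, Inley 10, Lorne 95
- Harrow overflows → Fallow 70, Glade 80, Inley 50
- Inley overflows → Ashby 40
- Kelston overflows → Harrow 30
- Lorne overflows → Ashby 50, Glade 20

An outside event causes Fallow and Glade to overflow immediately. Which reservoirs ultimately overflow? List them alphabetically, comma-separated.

Round 1 — Fallow, Glade overflow (initial).
  Ashby: +45 → 45 < 100
  Harrow: +90 → 90 < 120
  Inley: +55+10 → 65 ≥ 60
  Kelston: +90 → 90 < 110
  Lorne: +75+95 → 170 ≥ 90
Round 2 — Inley, Lorne overflow.
  Ashby: +40+50 → 135 ≥ 100
Round 3 — Ashby overflows.
No further overflows.

Ashby, Fallow, Glade, Inley, Lorne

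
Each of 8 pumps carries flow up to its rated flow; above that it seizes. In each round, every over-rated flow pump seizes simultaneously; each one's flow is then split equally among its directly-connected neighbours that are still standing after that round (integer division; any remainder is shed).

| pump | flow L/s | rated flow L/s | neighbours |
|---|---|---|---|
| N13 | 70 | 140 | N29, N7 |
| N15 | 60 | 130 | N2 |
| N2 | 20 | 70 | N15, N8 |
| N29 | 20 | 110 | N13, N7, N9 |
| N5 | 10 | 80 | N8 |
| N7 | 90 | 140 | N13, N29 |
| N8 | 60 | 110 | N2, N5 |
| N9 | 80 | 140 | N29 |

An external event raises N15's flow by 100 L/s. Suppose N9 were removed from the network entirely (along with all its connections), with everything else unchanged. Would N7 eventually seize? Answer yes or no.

With N9 removed:
Round 1 — N15 at 160 > 130. N15 seizes.
  N15 sheds 160 L/s to N2: 160 each.
    N2: 20+160 = 180 > 70
Round 2 — N2 seizes.
  N2 sheds 180 L/s to N8: 180 each.
    N8: 60+180 = 240 > 110
Round 3 — N8 seizes.
  N8 sheds 240 L/s to N5: 240 each.
    N5: 10+240 = 250 > 80
Round 4 — N5 seizes.
  N5 sheds 250 L/s: no online neighbours, lost.
No further seizures.

no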